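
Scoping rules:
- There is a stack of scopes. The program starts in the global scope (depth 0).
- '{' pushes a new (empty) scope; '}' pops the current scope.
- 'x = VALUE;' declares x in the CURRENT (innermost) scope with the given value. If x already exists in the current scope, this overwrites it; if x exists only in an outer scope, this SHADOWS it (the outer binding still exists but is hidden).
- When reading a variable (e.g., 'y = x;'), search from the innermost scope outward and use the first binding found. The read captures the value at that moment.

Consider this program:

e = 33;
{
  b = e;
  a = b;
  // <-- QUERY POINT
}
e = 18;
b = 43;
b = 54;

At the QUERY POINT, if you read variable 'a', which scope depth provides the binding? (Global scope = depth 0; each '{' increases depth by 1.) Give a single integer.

Step 1: declare e=33 at depth 0
Step 2: enter scope (depth=1)
Step 3: declare b=(read e)=33 at depth 1
Step 4: declare a=(read b)=33 at depth 1
Visible at query point: a=33 b=33 e=33

Answer: 1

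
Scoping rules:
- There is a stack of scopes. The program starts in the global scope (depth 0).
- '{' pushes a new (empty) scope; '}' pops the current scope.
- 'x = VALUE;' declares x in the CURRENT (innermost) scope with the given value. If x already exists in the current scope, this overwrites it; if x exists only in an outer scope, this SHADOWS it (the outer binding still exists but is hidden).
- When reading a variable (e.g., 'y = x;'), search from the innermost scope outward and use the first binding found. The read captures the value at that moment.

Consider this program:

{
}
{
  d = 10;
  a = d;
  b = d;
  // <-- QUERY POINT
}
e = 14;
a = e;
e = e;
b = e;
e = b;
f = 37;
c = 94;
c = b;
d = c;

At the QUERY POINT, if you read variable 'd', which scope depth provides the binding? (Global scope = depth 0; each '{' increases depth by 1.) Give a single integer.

Answer: 1

Derivation:
Step 1: enter scope (depth=1)
Step 2: exit scope (depth=0)
Step 3: enter scope (depth=1)
Step 4: declare d=10 at depth 1
Step 5: declare a=(read d)=10 at depth 1
Step 6: declare b=(read d)=10 at depth 1
Visible at query point: a=10 b=10 d=10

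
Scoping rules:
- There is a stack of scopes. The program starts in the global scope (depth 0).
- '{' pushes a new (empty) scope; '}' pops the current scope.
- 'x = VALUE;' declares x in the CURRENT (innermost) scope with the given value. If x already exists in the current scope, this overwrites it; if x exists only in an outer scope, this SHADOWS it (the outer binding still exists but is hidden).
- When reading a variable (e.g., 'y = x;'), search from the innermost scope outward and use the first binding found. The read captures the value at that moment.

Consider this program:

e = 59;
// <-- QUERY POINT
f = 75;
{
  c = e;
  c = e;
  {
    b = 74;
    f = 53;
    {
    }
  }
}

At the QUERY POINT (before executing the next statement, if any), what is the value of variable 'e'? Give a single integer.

Answer: 59

Derivation:
Step 1: declare e=59 at depth 0
Visible at query point: e=59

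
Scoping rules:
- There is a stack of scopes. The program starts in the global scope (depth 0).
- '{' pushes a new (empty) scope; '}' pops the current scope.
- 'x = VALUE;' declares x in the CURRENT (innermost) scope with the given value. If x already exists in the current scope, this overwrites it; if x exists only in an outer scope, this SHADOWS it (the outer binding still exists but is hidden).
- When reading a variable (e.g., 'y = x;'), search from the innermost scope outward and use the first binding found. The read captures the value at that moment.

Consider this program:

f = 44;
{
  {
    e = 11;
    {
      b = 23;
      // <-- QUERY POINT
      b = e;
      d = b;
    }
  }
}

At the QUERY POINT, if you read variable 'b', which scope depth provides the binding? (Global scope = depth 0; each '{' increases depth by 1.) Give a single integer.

Answer: 3

Derivation:
Step 1: declare f=44 at depth 0
Step 2: enter scope (depth=1)
Step 3: enter scope (depth=2)
Step 4: declare e=11 at depth 2
Step 5: enter scope (depth=3)
Step 6: declare b=23 at depth 3
Visible at query point: b=23 e=11 f=44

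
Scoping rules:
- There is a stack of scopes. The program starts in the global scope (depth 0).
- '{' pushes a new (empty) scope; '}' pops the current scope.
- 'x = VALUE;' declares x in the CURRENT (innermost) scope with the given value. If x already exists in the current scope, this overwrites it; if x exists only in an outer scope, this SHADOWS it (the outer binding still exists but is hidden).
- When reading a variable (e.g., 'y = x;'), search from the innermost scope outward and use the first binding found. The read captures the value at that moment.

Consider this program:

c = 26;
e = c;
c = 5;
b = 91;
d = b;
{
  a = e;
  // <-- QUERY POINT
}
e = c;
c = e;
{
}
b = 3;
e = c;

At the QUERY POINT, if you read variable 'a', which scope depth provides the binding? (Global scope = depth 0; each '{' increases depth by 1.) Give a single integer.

Answer: 1

Derivation:
Step 1: declare c=26 at depth 0
Step 2: declare e=(read c)=26 at depth 0
Step 3: declare c=5 at depth 0
Step 4: declare b=91 at depth 0
Step 5: declare d=(read b)=91 at depth 0
Step 6: enter scope (depth=1)
Step 7: declare a=(read e)=26 at depth 1
Visible at query point: a=26 b=91 c=5 d=91 e=26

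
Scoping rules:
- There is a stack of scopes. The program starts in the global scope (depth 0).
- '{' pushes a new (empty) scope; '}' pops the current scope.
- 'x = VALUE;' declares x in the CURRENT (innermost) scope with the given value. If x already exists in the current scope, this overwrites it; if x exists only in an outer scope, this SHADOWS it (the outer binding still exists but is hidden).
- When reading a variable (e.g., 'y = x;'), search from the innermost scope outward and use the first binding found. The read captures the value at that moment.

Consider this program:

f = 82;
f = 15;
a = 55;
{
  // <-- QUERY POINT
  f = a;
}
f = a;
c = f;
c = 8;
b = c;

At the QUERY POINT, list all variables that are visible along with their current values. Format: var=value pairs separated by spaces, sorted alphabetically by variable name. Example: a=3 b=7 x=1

Answer: a=55 f=15

Derivation:
Step 1: declare f=82 at depth 0
Step 2: declare f=15 at depth 0
Step 3: declare a=55 at depth 0
Step 4: enter scope (depth=1)
Visible at query point: a=55 f=15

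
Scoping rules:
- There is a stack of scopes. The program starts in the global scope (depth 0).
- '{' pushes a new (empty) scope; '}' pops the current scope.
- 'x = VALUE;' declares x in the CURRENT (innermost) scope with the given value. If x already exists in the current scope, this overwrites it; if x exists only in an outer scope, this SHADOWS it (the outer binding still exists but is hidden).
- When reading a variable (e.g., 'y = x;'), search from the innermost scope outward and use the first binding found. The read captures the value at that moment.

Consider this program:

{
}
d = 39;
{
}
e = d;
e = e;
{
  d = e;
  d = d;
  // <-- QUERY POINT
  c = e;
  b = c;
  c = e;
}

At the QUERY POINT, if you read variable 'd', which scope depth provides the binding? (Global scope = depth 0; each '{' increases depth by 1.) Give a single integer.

Step 1: enter scope (depth=1)
Step 2: exit scope (depth=0)
Step 3: declare d=39 at depth 0
Step 4: enter scope (depth=1)
Step 5: exit scope (depth=0)
Step 6: declare e=(read d)=39 at depth 0
Step 7: declare e=(read e)=39 at depth 0
Step 8: enter scope (depth=1)
Step 9: declare d=(read e)=39 at depth 1
Step 10: declare d=(read d)=39 at depth 1
Visible at query point: d=39 e=39

Answer: 1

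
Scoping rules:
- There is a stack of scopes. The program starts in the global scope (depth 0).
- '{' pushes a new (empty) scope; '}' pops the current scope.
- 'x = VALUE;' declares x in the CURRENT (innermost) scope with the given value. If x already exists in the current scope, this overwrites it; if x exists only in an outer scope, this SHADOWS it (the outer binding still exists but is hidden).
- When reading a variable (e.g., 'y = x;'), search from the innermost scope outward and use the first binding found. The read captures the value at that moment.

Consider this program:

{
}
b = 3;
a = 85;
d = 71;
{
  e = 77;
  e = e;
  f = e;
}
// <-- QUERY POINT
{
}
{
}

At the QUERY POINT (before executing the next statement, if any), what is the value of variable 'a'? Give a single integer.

Answer: 85

Derivation:
Step 1: enter scope (depth=1)
Step 2: exit scope (depth=0)
Step 3: declare b=3 at depth 0
Step 4: declare a=85 at depth 0
Step 5: declare d=71 at depth 0
Step 6: enter scope (depth=1)
Step 7: declare e=77 at depth 1
Step 8: declare e=(read e)=77 at depth 1
Step 9: declare f=(read e)=77 at depth 1
Step 10: exit scope (depth=0)
Visible at query point: a=85 b=3 d=71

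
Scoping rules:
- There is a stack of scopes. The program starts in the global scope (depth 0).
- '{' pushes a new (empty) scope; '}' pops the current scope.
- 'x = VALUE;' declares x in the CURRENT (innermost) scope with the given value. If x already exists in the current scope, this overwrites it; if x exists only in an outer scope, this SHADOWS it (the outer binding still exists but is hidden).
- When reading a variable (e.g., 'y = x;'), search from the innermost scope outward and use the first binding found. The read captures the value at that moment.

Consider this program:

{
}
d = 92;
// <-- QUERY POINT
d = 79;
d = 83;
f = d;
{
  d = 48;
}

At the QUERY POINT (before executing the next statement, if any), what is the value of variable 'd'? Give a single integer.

Step 1: enter scope (depth=1)
Step 2: exit scope (depth=0)
Step 3: declare d=92 at depth 0
Visible at query point: d=92

Answer: 92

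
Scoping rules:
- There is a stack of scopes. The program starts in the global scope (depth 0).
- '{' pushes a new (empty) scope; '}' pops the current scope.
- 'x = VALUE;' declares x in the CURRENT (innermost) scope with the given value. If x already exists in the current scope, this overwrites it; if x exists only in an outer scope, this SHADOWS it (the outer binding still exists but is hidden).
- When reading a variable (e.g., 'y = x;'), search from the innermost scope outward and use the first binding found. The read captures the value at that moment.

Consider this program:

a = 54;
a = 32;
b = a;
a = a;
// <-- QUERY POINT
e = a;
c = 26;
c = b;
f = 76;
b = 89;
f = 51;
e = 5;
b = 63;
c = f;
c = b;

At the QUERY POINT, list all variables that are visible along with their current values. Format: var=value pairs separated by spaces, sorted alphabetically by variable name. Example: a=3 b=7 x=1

Answer: a=32 b=32

Derivation:
Step 1: declare a=54 at depth 0
Step 2: declare a=32 at depth 0
Step 3: declare b=(read a)=32 at depth 0
Step 4: declare a=(read a)=32 at depth 0
Visible at query point: a=32 b=32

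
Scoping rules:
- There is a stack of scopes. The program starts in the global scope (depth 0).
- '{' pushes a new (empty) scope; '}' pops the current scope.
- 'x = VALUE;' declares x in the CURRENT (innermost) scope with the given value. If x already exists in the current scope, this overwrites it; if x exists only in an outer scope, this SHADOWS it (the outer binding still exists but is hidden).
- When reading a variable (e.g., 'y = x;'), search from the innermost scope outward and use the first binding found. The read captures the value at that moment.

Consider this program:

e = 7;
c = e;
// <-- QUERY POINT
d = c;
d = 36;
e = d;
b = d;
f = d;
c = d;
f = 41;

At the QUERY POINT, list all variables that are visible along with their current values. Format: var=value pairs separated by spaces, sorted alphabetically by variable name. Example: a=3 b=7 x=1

Answer: c=7 e=7

Derivation:
Step 1: declare e=7 at depth 0
Step 2: declare c=(read e)=7 at depth 0
Visible at query point: c=7 e=7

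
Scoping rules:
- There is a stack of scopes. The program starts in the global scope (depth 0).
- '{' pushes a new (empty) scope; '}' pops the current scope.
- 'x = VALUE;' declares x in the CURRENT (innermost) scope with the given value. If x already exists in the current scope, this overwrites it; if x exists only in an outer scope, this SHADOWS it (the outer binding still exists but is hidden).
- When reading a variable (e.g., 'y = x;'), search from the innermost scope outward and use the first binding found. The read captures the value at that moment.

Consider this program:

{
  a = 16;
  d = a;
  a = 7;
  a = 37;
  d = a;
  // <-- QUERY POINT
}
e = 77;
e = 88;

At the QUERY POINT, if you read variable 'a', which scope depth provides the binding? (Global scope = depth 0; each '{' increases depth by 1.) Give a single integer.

Step 1: enter scope (depth=1)
Step 2: declare a=16 at depth 1
Step 3: declare d=(read a)=16 at depth 1
Step 4: declare a=7 at depth 1
Step 5: declare a=37 at depth 1
Step 6: declare d=(read a)=37 at depth 1
Visible at query point: a=37 d=37

Answer: 1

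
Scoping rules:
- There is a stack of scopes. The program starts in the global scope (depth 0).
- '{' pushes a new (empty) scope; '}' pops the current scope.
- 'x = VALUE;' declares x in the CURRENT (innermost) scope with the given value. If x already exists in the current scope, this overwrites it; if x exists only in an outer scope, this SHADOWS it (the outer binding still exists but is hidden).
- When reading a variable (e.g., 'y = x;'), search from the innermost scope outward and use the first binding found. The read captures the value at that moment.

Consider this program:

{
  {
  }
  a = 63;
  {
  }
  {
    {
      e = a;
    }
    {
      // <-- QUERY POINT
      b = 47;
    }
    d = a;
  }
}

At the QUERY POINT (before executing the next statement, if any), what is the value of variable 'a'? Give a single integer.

Answer: 63

Derivation:
Step 1: enter scope (depth=1)
Step 2: enter scope (depth=2)
Step 3: exit scope (depth=1)
Step 4: declare a=63 at depth 1
Step 5: enter scope (depth=2)
Step 6: exit scope (depth=1)
Step 7: enter scope (depth=2)
Step 8: enter scope (depth=3)
Step 9: declare e=(read a)=63 at depth 3
Step 10: exit scope (depth=2)
Step 11: enter scope (depth=3)
Visible at query point: a=63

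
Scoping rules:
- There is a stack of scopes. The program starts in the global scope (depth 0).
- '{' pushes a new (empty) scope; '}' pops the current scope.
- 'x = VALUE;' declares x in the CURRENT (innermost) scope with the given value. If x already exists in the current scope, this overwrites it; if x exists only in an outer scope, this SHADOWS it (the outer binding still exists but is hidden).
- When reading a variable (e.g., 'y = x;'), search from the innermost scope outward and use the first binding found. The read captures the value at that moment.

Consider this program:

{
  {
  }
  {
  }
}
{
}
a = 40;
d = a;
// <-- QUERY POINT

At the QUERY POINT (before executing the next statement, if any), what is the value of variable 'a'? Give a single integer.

Step 1: enter scope (depth=1)
Step 2: enter scope (depth=2)
Step 3: exit scope (depth=1)
Step 4: enter scope (depth=2)
Step 5: exit scope (depth=1)
Step 6: exit scope (depth=0)
Step 7: enter scope (depth=1)
Step 8: exit scope (depth=0)
Step 9: declare a=40 at depth 0
Step 10: declare d=(read a)=40 at depth 0
Visible at query point: a=40 d=40

Answer: 40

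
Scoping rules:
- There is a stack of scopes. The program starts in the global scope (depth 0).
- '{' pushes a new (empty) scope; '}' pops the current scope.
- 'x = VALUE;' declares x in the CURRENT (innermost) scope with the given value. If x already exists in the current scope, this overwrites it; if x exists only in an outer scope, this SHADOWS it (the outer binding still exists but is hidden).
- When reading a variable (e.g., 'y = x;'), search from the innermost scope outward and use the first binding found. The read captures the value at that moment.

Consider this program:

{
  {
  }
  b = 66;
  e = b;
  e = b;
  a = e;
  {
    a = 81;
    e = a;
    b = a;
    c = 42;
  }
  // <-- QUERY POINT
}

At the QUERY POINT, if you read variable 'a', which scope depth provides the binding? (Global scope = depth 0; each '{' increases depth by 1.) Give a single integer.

Answer: 1

Derivation:
Step 1: enter scope (depth=1)
Step 2: enter scope (depth=2)
Step 3: exit scope (depth=1)
Step 4: declare b=66 at depth 1
Step 5: declare e=(read b)=66 at depth 1
Step 6: declare e=(read b)=66 at depth 1
Step 7: declare a=(read e)=66 at depth 1
Step 8: enter scope (depth=2)
Step 9: declare a=81 at depth 2
Step 10: declare e=(read a)=81 at depth 2
Step 11: declare b=(read a)=81 at depth 2
Step 12: declare c=42 at depth 2
Step 13: exit scope (depth=1)
Visible at query point: a=66 b=66 e=66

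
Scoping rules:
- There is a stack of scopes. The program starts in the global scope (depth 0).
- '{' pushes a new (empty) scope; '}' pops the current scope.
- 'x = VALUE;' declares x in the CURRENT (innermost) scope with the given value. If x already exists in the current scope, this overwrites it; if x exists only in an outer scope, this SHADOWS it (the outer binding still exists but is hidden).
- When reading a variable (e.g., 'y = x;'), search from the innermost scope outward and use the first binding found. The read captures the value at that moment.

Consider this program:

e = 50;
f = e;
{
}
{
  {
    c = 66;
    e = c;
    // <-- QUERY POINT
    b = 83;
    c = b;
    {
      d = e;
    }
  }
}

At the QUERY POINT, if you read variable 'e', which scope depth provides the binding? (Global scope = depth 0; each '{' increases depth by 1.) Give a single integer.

Step 1: declare e=50 at depth 0
Step 2: declare f=(read e)=50 at depth 0
Step 3: enter scope (depth=1)
Step 4: exit scope (depth=0)
Step 5: enter scope (depth=1)
Step 6: enter scope (depth=2)
Step 7: declare c=66 at depth 2
Step 8: declare e=(read c)=66 at depth 2
Visible at query point: c=66 e=66 f=50

Answer: 2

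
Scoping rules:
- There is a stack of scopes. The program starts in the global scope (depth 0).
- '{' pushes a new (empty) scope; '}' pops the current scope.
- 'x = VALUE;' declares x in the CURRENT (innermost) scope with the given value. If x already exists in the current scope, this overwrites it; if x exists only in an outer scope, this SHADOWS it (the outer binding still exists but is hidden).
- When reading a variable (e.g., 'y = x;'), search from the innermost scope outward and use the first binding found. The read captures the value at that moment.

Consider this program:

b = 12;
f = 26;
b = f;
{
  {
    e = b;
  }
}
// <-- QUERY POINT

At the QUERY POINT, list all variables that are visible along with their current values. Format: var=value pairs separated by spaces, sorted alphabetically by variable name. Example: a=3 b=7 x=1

Answer: b=26 f=26

Derivation:
Step 1: declare b=12 at depth 0
Step 2: declare f=26 at depth 0
Step 3: declare b=(read f)=26 at depth 0
Step 4: enter scope (depth=1)
Step 5: enter scope (depth=2)
Step 6: declare e=(read b)=26 at depth 2
Step 7: exit scope (depth=1)
Step 8: exit scope (depth=0)
Visible at query point: b=26 f=26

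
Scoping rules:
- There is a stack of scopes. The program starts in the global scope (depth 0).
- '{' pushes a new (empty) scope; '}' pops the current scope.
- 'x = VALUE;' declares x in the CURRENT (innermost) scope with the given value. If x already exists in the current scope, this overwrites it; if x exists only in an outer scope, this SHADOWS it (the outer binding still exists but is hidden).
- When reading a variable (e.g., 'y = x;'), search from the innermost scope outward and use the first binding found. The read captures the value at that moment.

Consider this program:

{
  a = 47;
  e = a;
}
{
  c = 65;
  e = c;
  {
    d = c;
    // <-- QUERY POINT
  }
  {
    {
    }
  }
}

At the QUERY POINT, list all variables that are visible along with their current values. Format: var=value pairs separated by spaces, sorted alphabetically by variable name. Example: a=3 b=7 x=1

Answer: c=65 d=65 e=65

Derivation:
Step 1: enter scope (depth=1)
Step 2: declare a=47 at depth 1
Step 3: declare e=(read a)=47 at depth 1
Step 4: exit scope (depth=0)
Step 5: enter scope (depth=1)
Step 6: declare c=65 at depth 1
Step 7: declare e=(read c)=65 at depth 1
Step 8: enter scope (depth=2)
Step 9: declare d=(read c)=65 at depth 2
Visible at query point: c=65 d=65 e=65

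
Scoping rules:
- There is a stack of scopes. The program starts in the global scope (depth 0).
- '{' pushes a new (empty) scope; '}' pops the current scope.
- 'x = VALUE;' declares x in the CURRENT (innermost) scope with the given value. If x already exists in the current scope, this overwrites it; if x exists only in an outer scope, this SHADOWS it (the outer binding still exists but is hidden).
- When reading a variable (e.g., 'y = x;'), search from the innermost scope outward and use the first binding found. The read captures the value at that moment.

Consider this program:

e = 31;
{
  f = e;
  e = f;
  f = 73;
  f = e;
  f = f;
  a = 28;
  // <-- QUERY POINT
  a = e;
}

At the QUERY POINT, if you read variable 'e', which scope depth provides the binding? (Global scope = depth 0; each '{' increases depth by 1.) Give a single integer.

Answer: 1

Derivation:
Step 1: declare e=31 at depth 0
Step 2: enter scope (depth=1)
Step 3: declare f=(read e)=31 at depth 1
Step 4: declare e=(read f)=31 at depth 1
Step 5: declare f=73 at depth 1
Step 6: declare f=(read e)=31 at depth 1
Step 7: declare f=(read f)=31 at depth 1
Step 8: declare a=28 at depth 1
Visible at query point: a=28 e=31 f=31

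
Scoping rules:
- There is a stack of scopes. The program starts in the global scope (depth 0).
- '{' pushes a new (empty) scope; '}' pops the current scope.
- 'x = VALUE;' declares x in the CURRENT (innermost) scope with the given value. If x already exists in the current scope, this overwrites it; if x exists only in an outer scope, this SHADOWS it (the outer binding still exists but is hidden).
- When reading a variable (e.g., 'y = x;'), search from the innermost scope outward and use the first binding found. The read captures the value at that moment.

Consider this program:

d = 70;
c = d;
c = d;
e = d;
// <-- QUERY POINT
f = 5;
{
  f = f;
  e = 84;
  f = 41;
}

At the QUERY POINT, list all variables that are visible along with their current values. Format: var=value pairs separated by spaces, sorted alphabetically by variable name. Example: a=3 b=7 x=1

Step 1: declare d=70 at depth 0
Step 2: declare c=(read d)=70 at depth 0
Step 3: declare c=(read d)=70 at depth 0
Step 4: declare e=(read d)=70 at depth 0
Visible at query point: c=70 d=70 e=70

Answer: c=70 d=70 e=70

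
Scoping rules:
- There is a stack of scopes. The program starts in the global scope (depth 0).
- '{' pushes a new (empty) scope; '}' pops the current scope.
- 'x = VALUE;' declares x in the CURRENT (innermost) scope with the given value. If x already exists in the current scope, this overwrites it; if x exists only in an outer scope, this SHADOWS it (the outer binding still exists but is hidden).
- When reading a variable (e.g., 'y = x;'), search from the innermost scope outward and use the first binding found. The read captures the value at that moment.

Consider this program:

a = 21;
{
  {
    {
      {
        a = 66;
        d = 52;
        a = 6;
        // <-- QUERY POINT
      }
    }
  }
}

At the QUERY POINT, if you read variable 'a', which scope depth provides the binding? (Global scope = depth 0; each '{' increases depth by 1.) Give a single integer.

Answer: 4

Derivation:
Step 1: declare a=21 at depth 0
Step 2: enter scope (depth=1)
Step 3: enter scope (depth=2)
Step 4: enter scope (depth=3)
Step 5: enter scope (depth=4)
Step 6: declare a=66 at depth 4
Step 7: declare d=52 at depth 4
Step 8: declare a=6 at depth 4
Visible at query point: a=6 d=52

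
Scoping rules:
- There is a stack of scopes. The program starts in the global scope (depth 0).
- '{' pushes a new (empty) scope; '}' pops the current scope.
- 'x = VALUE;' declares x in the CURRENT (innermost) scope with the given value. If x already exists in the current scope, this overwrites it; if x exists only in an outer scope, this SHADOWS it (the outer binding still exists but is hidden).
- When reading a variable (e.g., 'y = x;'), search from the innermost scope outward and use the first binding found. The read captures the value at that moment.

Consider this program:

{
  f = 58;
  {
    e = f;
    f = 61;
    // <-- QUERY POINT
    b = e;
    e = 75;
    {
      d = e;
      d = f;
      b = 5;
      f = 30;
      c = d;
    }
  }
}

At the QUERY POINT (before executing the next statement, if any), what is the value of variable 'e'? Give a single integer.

Step 1: enter scope (depth=1)
Step 2: declare f=58 at depth 1
Step 3: enter scope (depth=2)
Step 4: declare e=(read f)=58 at depth 2
Step 5: declare f=61 at depth 2
Visible at query point: e=58 f=61

Answer: 58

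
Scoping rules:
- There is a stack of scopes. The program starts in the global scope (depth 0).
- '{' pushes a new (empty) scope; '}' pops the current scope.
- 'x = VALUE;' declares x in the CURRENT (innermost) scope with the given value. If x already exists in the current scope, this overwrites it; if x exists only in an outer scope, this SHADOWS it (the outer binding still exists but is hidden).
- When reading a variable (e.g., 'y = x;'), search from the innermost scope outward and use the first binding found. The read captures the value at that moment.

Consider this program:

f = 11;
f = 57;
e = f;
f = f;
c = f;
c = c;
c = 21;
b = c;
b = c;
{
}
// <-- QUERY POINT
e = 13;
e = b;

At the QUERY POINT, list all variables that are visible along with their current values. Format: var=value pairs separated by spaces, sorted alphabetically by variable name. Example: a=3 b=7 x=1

Answer: b=21 c=21 e=57 f=57

Derivation:
Step 1: declare f=11 at depth 0
Step 2: declare f=57 at depth 0
Step 3: declare e=(read f)=57 at depth 0
Step 4: declare f=(read f)=57 at depth 0
Step 5: declare c=(read f)=57 at depth 0
Step 6: declare c=(read c)=57 at depth 0
Step 7: declare c=21 at depth 0
Step 8: declare b=(read c)=21 at depth 0
Step 9: declare b=(read c)=21 at depth 0
Step 10: enter scope (depth=1)
Step 11: exit scope (depth=0)
Visible at query point: b=21 c=21 e=57 f=57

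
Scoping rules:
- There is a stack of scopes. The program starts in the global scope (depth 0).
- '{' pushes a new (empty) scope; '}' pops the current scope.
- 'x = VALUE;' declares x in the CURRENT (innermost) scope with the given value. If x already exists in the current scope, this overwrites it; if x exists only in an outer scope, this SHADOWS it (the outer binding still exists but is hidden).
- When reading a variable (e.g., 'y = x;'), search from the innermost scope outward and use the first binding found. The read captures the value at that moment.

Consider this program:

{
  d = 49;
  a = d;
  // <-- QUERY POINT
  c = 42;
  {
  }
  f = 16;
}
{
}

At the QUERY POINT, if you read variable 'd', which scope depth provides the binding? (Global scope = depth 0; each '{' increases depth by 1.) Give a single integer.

Answer: 1

Derivation:
Step 1: enter scope (depth=1)
Step 2: declare d=49 at depth 1
Step 3: declare a=(read d)=49 at depth 1
Visible at query point: a=49 d=49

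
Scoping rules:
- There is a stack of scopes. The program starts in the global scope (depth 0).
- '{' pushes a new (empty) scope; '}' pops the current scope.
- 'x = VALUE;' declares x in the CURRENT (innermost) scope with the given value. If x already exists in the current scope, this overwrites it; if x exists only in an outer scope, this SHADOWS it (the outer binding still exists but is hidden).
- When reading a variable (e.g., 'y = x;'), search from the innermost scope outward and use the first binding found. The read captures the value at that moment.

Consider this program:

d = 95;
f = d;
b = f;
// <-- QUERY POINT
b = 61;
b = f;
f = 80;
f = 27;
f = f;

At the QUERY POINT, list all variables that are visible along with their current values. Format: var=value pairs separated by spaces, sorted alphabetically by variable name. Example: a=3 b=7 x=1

Step 1: declare d=95 at depth 0
Step 2: declare f=(read d)=95 at depth 0
Step 3: declare b=(read f)=95 at depth 0
Visible at query point: b=95 d=95 f=95

Answer: b=95 d=95 f=95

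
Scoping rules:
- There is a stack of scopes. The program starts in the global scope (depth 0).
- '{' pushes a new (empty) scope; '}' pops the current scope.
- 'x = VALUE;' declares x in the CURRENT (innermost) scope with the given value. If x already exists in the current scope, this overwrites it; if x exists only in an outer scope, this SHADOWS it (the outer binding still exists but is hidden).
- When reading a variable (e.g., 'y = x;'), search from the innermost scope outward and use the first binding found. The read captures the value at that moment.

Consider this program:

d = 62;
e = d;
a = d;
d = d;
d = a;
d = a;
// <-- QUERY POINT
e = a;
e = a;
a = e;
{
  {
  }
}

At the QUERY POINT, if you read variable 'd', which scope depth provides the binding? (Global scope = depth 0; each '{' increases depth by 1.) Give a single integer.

Answer: 0

Derivation:
Step 1: declare d=62 at depth 0
Step 2: declare e=(read d)=62 at depth 0
Step 3: declare a=(read d)=62 at depth 0
Step 4: declare d=(read d)=62 at depth 0
Step 5: declare d=(read a)=62 at depth 0
Step 6: declare d=(read a)=62 at depth 0
Visible at query point: a=62 d=62 e=62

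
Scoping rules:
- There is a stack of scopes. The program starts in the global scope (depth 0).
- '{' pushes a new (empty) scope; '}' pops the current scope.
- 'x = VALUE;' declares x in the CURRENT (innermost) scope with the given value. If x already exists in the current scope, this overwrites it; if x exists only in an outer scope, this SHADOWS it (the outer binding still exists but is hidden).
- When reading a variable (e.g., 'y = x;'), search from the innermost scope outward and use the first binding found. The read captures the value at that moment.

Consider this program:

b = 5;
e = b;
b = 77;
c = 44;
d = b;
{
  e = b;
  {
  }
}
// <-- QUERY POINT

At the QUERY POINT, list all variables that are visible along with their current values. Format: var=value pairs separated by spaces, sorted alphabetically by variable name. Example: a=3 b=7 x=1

Step 1: declare b=5 at depth 0
Step 2: declare e=(read b)=5 at depth 0
Step 3: declare b=77 at depth 0
Step 4: declare c=44 at depth 0
Step 5: declare d=(read b)=77 at depth 0
Step 6: enter scope (depth=1)
Step 7: declare e=(read b)=77 at depth 1
Step 8: enter scope (depth=2)
Step 9: exit scope (depth=1)
Step 10: exit scope (depth=0)
Visible at query point: b=77 c=44 d=77 e=5

Answer: b=77 c=44 d=77 e=5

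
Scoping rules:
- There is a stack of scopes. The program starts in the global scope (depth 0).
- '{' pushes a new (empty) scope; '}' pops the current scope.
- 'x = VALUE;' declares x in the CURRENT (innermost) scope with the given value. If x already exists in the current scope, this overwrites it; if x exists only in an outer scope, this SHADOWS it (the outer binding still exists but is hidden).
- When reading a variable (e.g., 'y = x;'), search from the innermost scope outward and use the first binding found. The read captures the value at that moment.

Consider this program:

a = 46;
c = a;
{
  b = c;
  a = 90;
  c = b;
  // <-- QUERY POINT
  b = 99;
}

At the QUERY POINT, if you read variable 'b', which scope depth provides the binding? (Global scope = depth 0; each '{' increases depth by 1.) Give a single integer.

Answer: 1

Derivation:
Step 1: declare a=46 at depth 0
Step 2: declare c=(read a)=46 at depth 0
Step 3: enter scope (depth=1)
Step 4: declare b=(read c)=46 at depth 1
Step 5: declare a=90 at depth 1
Step 6: declare c=(read b)=46 at depth 1
Visible at query point: a=90 b=46 c=46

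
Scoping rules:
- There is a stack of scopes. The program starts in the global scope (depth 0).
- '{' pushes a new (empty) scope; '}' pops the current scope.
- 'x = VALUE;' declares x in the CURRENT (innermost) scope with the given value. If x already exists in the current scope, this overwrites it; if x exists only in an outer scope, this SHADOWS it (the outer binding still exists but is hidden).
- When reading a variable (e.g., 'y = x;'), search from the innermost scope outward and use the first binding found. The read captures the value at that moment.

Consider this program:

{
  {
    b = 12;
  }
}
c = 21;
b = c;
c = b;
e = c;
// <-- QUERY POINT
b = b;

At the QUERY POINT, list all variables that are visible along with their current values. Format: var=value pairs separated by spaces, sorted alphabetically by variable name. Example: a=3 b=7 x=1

Step 1: enter scope (depth=1)
Step 2: enter scope (depth=2)
Step 3: declare b=12 at depth 2
Step 4: exit scope (depth=1)
Step 5: exit scope (depth=0)
Step 6: declare c=21 at depth 0
Step 7: declare b=(read c)=21 at depth 0
Step 8: declare c=(read b)=21 at depth 0
Step 9: declare e=(read c)=21 at depth 0
Visible at query point: b=21 c=21 e=21

Answer: b=21 c=21 e=21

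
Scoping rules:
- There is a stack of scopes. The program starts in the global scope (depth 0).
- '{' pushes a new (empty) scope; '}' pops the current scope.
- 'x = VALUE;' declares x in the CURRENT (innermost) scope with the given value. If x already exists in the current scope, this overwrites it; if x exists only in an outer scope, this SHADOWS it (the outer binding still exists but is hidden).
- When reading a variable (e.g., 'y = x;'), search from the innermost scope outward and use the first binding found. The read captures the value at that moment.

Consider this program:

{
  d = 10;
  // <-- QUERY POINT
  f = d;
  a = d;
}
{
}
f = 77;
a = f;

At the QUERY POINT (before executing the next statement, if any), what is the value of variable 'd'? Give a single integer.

Step 1: enter scope (depth=1)
Step 2: declare d=10 at depth 1
Visible at query point: d=10

Answer: 10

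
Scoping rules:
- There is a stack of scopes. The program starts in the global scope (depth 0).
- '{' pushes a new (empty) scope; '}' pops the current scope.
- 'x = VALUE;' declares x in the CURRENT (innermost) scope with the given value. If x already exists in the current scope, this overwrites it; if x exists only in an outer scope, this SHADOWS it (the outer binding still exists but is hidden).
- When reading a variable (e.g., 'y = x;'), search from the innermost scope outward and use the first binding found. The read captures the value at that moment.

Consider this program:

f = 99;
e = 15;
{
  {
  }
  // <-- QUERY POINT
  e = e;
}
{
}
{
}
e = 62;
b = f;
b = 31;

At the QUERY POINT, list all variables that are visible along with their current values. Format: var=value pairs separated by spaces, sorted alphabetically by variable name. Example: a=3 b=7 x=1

Step 1: declare f=99 at depth 0
Step 2: declare e=15 at depth 0
Step 3: enter scope (depth=1)
Step 4: enter scope (depth=2)
Step 5: exit scope (depth=1)
Visible at query point: e=15 f=99

Answer: e=15 f=99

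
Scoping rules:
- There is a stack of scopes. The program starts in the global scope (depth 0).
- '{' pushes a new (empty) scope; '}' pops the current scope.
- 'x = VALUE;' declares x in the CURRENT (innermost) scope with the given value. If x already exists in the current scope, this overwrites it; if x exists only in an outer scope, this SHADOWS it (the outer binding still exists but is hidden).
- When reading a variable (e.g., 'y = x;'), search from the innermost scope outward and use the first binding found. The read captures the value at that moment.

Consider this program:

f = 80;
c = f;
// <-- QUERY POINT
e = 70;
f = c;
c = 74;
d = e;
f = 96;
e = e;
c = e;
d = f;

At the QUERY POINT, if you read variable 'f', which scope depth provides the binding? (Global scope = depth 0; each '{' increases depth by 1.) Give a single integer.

Step 1: declare f=80 at depth 0
Step 2: declare c=(read f)=80 at depth 0
Visible at query point: c=80 f=80

Answer: 0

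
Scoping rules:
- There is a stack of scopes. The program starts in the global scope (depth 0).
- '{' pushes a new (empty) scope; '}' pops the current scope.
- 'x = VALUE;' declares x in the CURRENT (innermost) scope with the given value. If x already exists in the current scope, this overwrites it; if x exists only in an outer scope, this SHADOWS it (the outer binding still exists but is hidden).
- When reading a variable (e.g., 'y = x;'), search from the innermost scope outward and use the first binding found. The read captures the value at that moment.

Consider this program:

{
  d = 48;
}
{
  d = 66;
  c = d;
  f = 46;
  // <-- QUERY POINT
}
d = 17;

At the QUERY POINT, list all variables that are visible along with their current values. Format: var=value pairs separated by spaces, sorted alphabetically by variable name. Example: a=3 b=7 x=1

Answer: c=66 d=66 f=46

Derivation:
Step 1: enter scope (depth=1)
Step 2: declare d=48 at depth 1
Step 3: exit scope (depth=0)
Step 4: enter scope (depth=1)
Step 5: declare d=66 at depth 1
Step 6: declare c=(read d)=66 at depth 1
Step 7: declare f=46 at depth 1
Visible at query point: c=66 d=66 f=46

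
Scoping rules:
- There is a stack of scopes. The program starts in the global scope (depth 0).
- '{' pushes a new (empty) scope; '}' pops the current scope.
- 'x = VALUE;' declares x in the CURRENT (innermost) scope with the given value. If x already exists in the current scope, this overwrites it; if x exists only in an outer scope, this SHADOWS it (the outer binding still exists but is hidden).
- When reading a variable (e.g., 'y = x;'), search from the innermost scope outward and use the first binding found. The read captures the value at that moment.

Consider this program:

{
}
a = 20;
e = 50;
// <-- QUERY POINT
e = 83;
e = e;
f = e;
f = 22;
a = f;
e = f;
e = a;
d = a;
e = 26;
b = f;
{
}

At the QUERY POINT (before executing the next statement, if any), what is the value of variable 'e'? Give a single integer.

Answer: 50

Derivation:
Step 1: enter scope (depth=1)
Step 2: exit scope (depth=0)
Step 3: declare a=20 at depth 0
Step 4: declare e=50 at depth 0
Visible at query point: a=20 e=50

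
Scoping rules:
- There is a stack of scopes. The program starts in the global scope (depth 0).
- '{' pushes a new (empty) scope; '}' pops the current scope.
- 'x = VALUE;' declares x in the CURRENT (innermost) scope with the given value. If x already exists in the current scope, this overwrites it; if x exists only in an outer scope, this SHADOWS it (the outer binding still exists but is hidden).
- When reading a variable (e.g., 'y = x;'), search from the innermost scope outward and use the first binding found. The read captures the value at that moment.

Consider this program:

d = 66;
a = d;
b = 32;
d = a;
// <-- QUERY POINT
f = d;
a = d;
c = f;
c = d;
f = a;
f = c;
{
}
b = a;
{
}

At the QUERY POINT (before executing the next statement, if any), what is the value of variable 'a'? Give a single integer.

Step 1: declare d=66 at depth 0
Step 2: declare a=(read d)=66 at depth 0
Step 3: declare b=32 at depth 0
Step 4: declare d=(read a)=66 at depth 0
Visible at query point: a=66 b=32 d=66

Answer: 66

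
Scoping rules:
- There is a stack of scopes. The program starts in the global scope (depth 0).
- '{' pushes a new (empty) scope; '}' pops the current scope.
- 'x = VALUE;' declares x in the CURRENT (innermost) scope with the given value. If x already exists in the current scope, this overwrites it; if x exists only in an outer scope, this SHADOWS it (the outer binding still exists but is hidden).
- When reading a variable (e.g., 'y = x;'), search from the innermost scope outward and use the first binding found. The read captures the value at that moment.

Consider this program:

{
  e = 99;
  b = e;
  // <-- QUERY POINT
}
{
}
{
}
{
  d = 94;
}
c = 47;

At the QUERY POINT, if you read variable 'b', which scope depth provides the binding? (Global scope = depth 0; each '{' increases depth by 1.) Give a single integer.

Answer: 1

Derivation:
Step 1: enter scope (depth=1)
Step 2: declare e=99 at depth 1
Step 3: declare b=(read e)=99 at depth 1
Visible at query point: b=99 e=99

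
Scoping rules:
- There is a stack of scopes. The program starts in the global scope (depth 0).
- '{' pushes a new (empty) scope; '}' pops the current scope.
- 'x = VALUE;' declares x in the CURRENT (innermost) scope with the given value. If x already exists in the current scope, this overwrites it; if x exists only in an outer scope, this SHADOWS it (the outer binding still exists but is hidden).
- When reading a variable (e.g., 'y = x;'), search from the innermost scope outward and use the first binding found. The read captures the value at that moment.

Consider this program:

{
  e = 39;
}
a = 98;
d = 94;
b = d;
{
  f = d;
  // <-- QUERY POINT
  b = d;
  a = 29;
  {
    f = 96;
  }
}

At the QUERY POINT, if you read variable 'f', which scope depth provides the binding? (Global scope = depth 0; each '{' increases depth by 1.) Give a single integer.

Step 1: enter scope (depth=1)
Step 2: declare e=39 at depth 1
Step 3: exit scope (depth=0)
Step 4: declare a=98 at depth 0
Step 5: declare d=94 at depth 0
Step 6: declare b=(read d)=94 at depth 0
Step 7: enter scope (depth=1)
Step 8: declare f=(read d)=94 at depth 1
Visible at query point: a=98 b=94 d=94 f=94

Answer: 1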